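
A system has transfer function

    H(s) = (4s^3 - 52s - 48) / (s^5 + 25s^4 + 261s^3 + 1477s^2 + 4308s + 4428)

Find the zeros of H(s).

Set the numerator to zero: 4s^3 - 52s - 48 = 0, i.e. 4·(s^3 - 13s - 12) = 0.
Factoring: (s + 3)(s + 1)(s - 4) = 0.

s = -3, -1, 4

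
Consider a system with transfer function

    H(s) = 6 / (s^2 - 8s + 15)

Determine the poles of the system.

The poles are the roots of the denominator s^2 - 8s + 15 = 0.
Factoring: (s - 3)(s - 5) = 0, so s = 3 and s = 5.

s = 3, 5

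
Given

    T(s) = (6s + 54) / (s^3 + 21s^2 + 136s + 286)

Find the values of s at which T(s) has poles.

s = -5 + j, -5 - j, -11

The poles are the roots of the denominator s^3 + 21s^2 + 136s + 286 = 0.
Trying s = -11: the polynomial evaluates to 0, so (s + 11) is a factor.
Dividing out leaves s^2 + 10s + 26 = 0.
The quadratic formula then gives s = -5 ± 1j.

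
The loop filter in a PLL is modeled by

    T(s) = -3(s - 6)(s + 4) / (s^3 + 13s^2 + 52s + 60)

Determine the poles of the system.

The poles are the roots of the denominator s^3 + 13s^2 + 52s + 60 = 0.
Trying s = -5: the polynomial evaluates to 0, so (s + 5) is a factor.
Dividing out leaves s^2 + 8s + 12 = 0.
Factoring the quadratic: (s + 6)(s + 2) = 0.

s = -5, -6, -2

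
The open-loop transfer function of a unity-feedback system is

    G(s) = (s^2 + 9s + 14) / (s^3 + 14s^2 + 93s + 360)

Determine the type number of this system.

The denominator has no factor of s at the origin — no free integrator — so this is a Type 0 system.

Type 0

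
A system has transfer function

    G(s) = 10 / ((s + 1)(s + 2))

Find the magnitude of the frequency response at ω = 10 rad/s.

|G(j10)| ≈ 0.09757

Substitute s = j10: numerator = 10, denominator = -98 + j30.
|G(j10)| = |10| / |-98 + j30| = 10 / 102.49 ≈ 0.09757.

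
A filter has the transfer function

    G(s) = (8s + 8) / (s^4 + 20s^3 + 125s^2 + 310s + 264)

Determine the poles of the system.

s = -2, -11, -3, -4

The poles are the roots of the denominator s^4 + 20s^3 + 125s^2 + 310s + 264 = 0.
Trying s = -2: the polynomial evaluates to 0, so (s + 2) is a factor.
Dividing out leaves s^3 + 18s^2 + 89s + 132 = 0.
This factors further as (s + 11)(s + 3)(s + 4) = 0.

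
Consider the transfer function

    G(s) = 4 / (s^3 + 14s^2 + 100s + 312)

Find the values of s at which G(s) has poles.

The poles are the roots of the denominator s^3 + 14s^2 + 100s + 312 = 0.
Trying s = -6: the polynomial evaluates to 0, so (s + 6) is a factor.
Dividing out leaves s^2 + 8s + 52 = 0.
The quadratic formula then gives s = -4 ± 6j.

s = -4 ± 6j, -6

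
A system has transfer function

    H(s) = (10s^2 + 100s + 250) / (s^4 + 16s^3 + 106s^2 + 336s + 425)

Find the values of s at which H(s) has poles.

The poles are the roots of the denominator s^4 + 16s^3 + 106s^2 + 336s + 425 = 0.
No real roots exist; factor into two real quadratics: (s^2 + 8s + 17)(s^2 + 8s + 25) = 0.
Each quadratic gives a conjugate pair via the quadratic formula.

s = -4 + j, -4 - j, -4 + 3j, -4 - 3j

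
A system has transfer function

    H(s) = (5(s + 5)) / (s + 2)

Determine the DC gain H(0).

H(0) = 25/2 ≈ 12.50

At s = 0 each factor (s + a) contributes a and each (s^2 + bs + c) contributes c.
H(0) = 5·(5) / ((2)) = 25/2 = 25/2.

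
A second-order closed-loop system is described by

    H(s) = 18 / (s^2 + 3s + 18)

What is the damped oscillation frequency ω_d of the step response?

ω_d ≈ 3.969 rad/s

Comparing s^2 + 3s + 18 to s^2 + 2ζωₙs + ωₙ²: ωₙ = √18 ≈ 4.243 rad/s and ζ = 3/(2·√18) ≈ 0.3536.
ζωₙ = 3/2 = 1.5, so ω_d = ωₙ√(1−ζ²) = √(ωₙ² − (ζωₙ)²) = √(18 − 1.5²) = √15.75 ≈ 3.969 rad/s.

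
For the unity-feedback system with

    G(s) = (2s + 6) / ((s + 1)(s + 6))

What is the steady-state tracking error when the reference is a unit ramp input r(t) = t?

G(s) has no poles at the origin.
This is a Type 0 system; Kv = lim_{s→0} s·G(s) = 0, so the steady-state error for a ramp input is infinite.

e_ss = ∞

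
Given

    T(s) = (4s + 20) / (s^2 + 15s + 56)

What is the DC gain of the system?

Set s = 0: T(0) = (20) / (56) = 5/14.

T(0) = 5/14 ≈ 0.3571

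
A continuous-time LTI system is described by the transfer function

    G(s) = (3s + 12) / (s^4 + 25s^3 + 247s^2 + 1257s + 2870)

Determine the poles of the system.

The poles are the roots of the denominator s^4 + 25s^3 + 247s^2 + 1257s + 2870 = 0.
Trying s = -7: the polynomial evaluates to 0, so (s + 7) is a factor.
Dividing out leaves s^3 + 18s^2 + 121s + 410 = 0.
This factors further as (s^2 + 8s + 41)(s + 10) = 0.

s = -4 + 5j, -4 - 5j, -7, -10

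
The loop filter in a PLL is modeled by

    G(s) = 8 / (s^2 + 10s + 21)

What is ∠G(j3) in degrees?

At s = j3: numerator = 8, denominator = 12 + j30.
∠G = ∠num − ∠den = 0° − (68.199°) = -68.20°.

∠G(j3) ≈ -68.20°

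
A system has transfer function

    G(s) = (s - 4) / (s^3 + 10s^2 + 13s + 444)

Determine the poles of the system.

The poles are the roots of the denominator s^3 + 10s^2 + 13s + 444 = 0.
Trying s = -12: the polynomial evaluates to 0, so (s + 12) is a factor.
Dividing out leaves s^2 - 2s + 37 = 0.
The quadratic formula then gives s = 1 ± 6j.

s = 1 + 6j, 1 - 6j, -12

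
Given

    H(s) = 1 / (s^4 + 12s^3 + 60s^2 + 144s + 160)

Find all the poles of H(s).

s = -2 ± 2j, -4 ± 2j

The poles are the roots of the denominator s^4 + 12s^3 + 60s^2 + 144s + 160 = 0.
No real roots exist; factor into two real quadratics: (s^2 + 4s + 8)(s^2 + 8s + 20) = 0.
Each quadratic gives a conjugate pair via the quadratic formula.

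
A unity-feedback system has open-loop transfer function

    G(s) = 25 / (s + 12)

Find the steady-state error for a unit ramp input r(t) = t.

e_ss = ∞

G(s) has no poles at the origin.
This is a Type 0 system; Kv = lim_{s→0} s·G(s) = 0, so the steady-state error for a ramp input is infinite.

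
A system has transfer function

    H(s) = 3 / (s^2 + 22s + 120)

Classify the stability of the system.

The denominator s^2 + 22s + 120 factors as (s + 12)(s + 10), giving poles at s = -12, -10.
Since all poles lie strictly in the left half-plane, the system is stable.

stable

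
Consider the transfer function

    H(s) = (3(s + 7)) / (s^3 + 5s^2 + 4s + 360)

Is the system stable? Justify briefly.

unstable

The denominator s^3 + 5s^2 + 4s + 360 factors as (s^2 - 4s + 40)(s + 9), giving poles at s = 2 + 6j, 2 - 6j, -9.
Since the pole(s) at s = 2 ± 6j lie in the right half-plane, the system is unstable.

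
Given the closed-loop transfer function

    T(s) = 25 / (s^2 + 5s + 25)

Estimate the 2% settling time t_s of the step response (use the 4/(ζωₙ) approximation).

t_s ≈ 1.600 s

Comparing s^2 + 5s + 25 to s^2 + 2ζωₙs + ωₙ²: ωₙ = 5 rad/s and ζ = 5/(2·5) = 0.5.
ζωₙ = 5/2 = 2.5, so t_s ≈ 4/(ζωₙ) = 4/2.5 = 1.600 s.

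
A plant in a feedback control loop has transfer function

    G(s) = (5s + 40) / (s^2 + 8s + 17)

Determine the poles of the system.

The poles are the roots of the denominator s^2 + 8s + 17 = 0.
Using the quadratic formula: s = (-8 ± √(-4))/2 = -4 ± 1j.

s = -4 + j, -4 - j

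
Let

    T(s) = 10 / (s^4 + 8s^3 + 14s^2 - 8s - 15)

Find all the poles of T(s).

The poles are the roots of the denominator s^4 + 8s^3 + 14s^2 - 8s - 15 = 0.
Trying s = -3: the polynomial evaluates to 0, so (s + 3) is a factor.
Dividing out leaves s^3 + 5s^2 - s - 5 = 0.
This factors further as (s + 5)(s - 1)(s + 1) = 0.

s = -3, -5, 1, -1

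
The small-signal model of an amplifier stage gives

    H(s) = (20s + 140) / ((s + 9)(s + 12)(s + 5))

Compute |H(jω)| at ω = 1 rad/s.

Substitute s = j1: numerator = 140 + j20, denominator = 514 + j212.
|H(j1)| = |140 + j20| / |514 + j212| = 141.42 / 556.00 ≈ 0.2544.

|H(j1)| ≈ 0.2544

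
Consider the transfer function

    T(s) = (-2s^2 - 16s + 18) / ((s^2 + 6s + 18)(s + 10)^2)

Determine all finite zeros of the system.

Set the numerator to zero: -2s^2 - 16s + 18 = 0, i.e. -2·(s^2 + 8s - 9) = 0.
Factoring: (s - 1)(s + 9) = 0.

s = 1, -9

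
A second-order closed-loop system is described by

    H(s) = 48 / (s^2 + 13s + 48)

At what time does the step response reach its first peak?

Comparing s^2 + 13s + 48 to s^2 + 2ζωₙs + ωₙ²: ωₙ = √48 ≈ 6.928 rad/s and ζ = 13/(2·√48) ≈ 0.9382.
ζωₙ = 13/2 = 6.5, so ω_d = ωₙ√(1−ζ²) = √(ωₙ² − (ζωₙ)²) = √(48 − 6.5²) = √5.75 ≈ 2.398 rad/s.
t_p = π/ω_d = π/2.398 ≈ 1.310 s.

t_p ≈ 1.310 s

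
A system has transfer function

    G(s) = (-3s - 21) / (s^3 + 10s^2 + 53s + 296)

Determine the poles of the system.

The poles are the roots of the denominator s^3 + 10s^2 + 53s + 296 = 0.
Trying s = -8: the polynomial evaluates to 0, so (s + 8) is a factor.
Dividing out leaves s^2 + 2s + 37 = 0.
The quadratic formula then gives s = -1 ± 6j.

s = -1 ± 6j, -8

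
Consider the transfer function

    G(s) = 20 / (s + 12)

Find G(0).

Set s = 0: G(0) = (20) / (12) = 5/3.

G(0) = 5/3 ≈ 1.667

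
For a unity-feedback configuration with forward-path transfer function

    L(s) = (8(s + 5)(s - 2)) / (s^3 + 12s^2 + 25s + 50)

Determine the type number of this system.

Type 0

The denominator has no factor of s at the origin — no free integrator — so this is a Type 0 system.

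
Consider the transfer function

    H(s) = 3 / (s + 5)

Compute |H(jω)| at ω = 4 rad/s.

|H(j4)| ≈ 0.4685

Substitute s = j4: numerator = 3, denominator = 5 + j4.
|H(j4)| = |3| / |5 + j4| = 3 / 6.4031 ≈ 0.4685.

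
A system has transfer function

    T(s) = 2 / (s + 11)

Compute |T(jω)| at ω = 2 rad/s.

Substitute s = j2: numerator = 2, denominator = 11 + j2.
|T(j2)| = |2| / |11 + j2| = 2 / 11.180 ≈ 0.1789.

|T(j2)| ≈ 0.1789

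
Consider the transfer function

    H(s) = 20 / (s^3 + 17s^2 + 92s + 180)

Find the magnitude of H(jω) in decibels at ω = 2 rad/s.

Substitute s = j2: numerator = 20, denominator = 112 + j176.
|H(j2)| = |20| / |112 + j176| = 20 / 208.61 ≈ 0.09587.
In decibels: 20·log₁₀(0.09587) ≈ -20.4 dB.

|H(j2)|_dB ≈ -20.4 dB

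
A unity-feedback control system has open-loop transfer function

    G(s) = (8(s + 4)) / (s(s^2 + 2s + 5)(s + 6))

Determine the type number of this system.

The denominator has 1 factor of s at the origin (free integrator), so this is a Type 1 system.

Type 1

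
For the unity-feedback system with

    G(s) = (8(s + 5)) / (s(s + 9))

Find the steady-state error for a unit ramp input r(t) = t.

e_ss = 0.2250

G(s) has one pole at the origin.
This is a Type 1 system. Kv = lim_{s→0} s·G(s) = 40/9.
e_ss = 1/Kv = 1/(40/9) = 9/40 ≈ 0.2250.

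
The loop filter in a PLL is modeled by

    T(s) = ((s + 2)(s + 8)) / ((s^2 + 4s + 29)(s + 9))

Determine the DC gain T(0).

T(0) = 16/261 ≈ 0.06130

At s = 0 each factor (s + a) contributes a and each (s^2 + bs + c) contributes c.
T(0) = 1·(2) · (8) / ((29) · (9)) = 16/261 = 16/261.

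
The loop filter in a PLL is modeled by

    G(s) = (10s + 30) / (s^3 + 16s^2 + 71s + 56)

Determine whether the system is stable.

stable

The denominator s^3 + 16s^2 + 71s + 56 factors as (s + 7)(s + 1)(s + 8), giving poles at s = -7, -1, -8.
Since all poles lie strictly in the left half-plane, the system is stable.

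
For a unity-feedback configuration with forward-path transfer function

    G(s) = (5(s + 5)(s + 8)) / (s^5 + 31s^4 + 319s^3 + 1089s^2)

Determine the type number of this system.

The denominator has 2 factors of s at the origin (free integrators), so this is a Type 2 system.

Type 2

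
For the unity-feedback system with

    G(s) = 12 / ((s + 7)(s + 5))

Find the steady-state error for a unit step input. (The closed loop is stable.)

e_ss = 0.7447

G(s) has no poles at the origin.
This is a Type 0 system. Kp = lim_{s→0} G(s) = 12/35.
e_ss = 1/(1 + Kp) = 1/(1 + 12/35) = 35/47 ≈ 0.7447.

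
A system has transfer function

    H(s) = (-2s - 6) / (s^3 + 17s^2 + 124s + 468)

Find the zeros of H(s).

s = -3

Set the numerator to zero: -2s - 6 = 0, i.e. -2·(s + 3) = 0.
So s = -3.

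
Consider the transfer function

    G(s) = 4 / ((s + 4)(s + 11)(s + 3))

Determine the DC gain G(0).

G(0) = 1/33 ≈ 0.03030

At s = 0 each factor (s + a) contributes a and each (s^2 + bs + c) contributes c.
G(0) = 4·1 / ((4) · (11) · (3)) = 4/132 = 1/33.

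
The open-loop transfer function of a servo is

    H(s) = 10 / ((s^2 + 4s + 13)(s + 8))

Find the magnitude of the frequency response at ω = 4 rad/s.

|H(j4)| ≈ 0.06868

Substitute s = j4: numerator = 10, denominator = -88 + j116.
|H(j4)| = |10| / |-88 + j116| = 10 / 145.60 ≈ 0.06868.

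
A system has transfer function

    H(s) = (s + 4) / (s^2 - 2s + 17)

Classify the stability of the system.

unstable

The denominator s^2 - 2s + 17 factors as (s^2 - 2s + 17), giving poles at s = 1 + 4j, 1 - 4j.
Since the pole(s) at s = 1 + 4j, 1 - 4j lie in the right half-plane, the system is unstable.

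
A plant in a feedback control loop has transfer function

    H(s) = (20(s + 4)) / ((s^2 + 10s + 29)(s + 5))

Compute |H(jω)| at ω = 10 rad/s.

Substitute s = j10: numerator = 80 + j200, denominator = -1355 - j210.
|H(j10)| = |80 + j200| / |-1355 - j210| = 215.41 / 1371.2 ≈ 0.1571.

|H(j10)| ≈ 0.1571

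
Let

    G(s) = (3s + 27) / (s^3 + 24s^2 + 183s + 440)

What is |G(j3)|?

Substitute s = j3: numerator = 27 + j9, denominator = 224 + j522.
|G(j3)| = |27 + j9| / |224 + j522| = 28.460 / 568.03 ≈ 0.05010.

|G(j3)| ≈ 0.05010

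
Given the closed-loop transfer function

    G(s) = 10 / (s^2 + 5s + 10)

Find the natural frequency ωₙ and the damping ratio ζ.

Compare the denominator to the standard form s^2 + 2ζωₙs + ωₙ².
ωₙ² = 10, so ωₙ = √10 ≈ 3.162 rad/s.
2ζωₙ = 5, so ζ = 5/(2·√10) ≈ 0.7906.
With ζ = 0.7906 the response is underdamped.

ωₙ ≈ 3.162 rad/s, ζ ≈ 0.7906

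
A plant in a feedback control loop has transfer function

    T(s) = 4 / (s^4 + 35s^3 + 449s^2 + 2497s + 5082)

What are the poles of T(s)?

s = -7, -6, -11, -11

The poles are the roots of the denominator s^4 + 35s^3 + 449s^2 + 2497s + 5082 = 0.
Trying s = -7: the polynomial evaluates to 0, so (s + 7) is a factor.
Dividing out leaves s^3 + 28s^2 + 253s + 726 = 0.
This factors further as (s + 6)(s + 11)^2 = 0.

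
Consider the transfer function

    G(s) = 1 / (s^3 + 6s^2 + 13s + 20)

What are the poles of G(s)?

s = -1 + 2j, -1 - 2j, -4

The poles are the roots of the denominator s^3 + 6s^2 + 13s + 20 = 0.
Trying s = -4: the polynomial evaluates to 0, so (s + 4) is a factor.
Dividing out leaves s^2 + 2s + 5 = 0.
The quadratic formula then gives s = -1 ± 2j.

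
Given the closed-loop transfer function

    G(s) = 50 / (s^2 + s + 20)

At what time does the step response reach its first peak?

Comparing s^2 + s + 20 to s^2 + 2ζωₙs + ωₙ²: ωₙ = √20 ≈ 4.472 rad/s and ζ = 1/(2·√20) ≈ 0.1118.
ζωₙ = 1/2 = 0.5, so ω_d = ωₙ√(1−ζ²) = √(ωₙ² − (ζωₙ)²) = √(20 − 0.5²) = √19.75 ≈ 4.444 rad/s.
t_p = π/ω_d = π/4.444 ≈ 0.7069 s.

t_p ≈ 0.7069 s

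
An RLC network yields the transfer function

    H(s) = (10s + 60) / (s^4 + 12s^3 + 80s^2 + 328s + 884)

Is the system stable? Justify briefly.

The denominator s^4 + 12s^3 + 80s^2 + 328s + 884 factors as (s^2 + 2s + 26)(s^2 + 10s + 34), giving poles at s = -1 + 5j, -1 - 5j, -5 + 3j, -5 - 3j.
Since all poles lie strictly in the left half-plane, the system is stable.

stable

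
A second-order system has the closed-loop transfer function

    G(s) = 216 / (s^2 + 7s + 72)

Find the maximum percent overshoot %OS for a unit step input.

Comparing s^2 + 7s + 72 to s^2 + 2ζωₙs + ωₙ²: ωₙ = √72 ≈ 8.485 rad/s and ζ = 7/(2·√72) ≈ 0.4125.
%OS = 100·exp(−πζ/√(1−ζ²)) = 100·exp(−π·0.4125/√(1−0.4125²)) ≈ 24.1%.

%OS ≈ 24.1%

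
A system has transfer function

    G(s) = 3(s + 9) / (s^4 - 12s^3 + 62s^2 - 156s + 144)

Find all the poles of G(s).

s = 2, 3 ± 3j, 4

The poles are the roots of the denominator s^4 - 12s^3 + 62s^2 - 156s + 144 = 0.
Trying s = 2: the polynomial evaluates to 0, so (s - 2) is a factor.
Dividing out leaves s^3 - 10s^2 + 42s - 72 = 0.
This factors further as (s^2 - 6s + 18)(s - 4) = 0.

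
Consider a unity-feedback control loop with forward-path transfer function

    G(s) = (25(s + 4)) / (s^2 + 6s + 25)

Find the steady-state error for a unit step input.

e_ss = 0.2000

G(s) has no poles at the origin.
This is a Type 0 system. Kp = lim_{s→0} G(s) = 100/25 = 4.
e_ss = 1/(1 + Kp) = 1/(1 + 4) = 1/5 ≈ 0.2000.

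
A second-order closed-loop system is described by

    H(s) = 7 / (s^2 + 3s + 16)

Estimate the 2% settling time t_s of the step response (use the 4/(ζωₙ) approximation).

t_s ≈ 2.667 s

Comparing s^2 + 3s + 16 to s^2 + 2ζωₙs + ωₙ²: ωₙ = 4 rad/s and ζ = 3/(2·4) = 0.375.
ζωₙ = 3/2 = 1.5, so t_s ≈ 4/(ζωₙ) = 4/1.5 ≈ 2.667 s.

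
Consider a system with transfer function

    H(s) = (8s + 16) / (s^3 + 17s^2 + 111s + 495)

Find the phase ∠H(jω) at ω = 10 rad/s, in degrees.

At s = j10: numerator = 16 + j80, denominator = -1205 + j110.
∠H = ∠num − ∠den = 78.690° − (174.78°) = -96.09°.

∠H(j10) ≈ -96.09°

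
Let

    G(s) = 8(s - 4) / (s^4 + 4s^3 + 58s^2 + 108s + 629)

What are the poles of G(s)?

The poles are the roots of the denominator s^4 + 4s^3 + 58s^2 + 108s + 629 = 0.
No real roots exist; factor into two real quadratics: (s^2 + 2s + 37)(s^2 + 2s + 17) = 0.
Each quadratic gives a conjugate pair via the quadratic formula.

s = -1 + 6j, -1 - 6j, -1 + 4j, -1 - 4j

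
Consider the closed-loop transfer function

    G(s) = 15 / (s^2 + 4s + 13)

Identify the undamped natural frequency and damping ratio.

ωₙ ≈ 3.606 rad/s, ζ ≈ 0.5547

Compare the denominator to the standard form s^2 + 2ζωₙs + ωₙ².
ωₙ² = 13, so ωₙ = √13 ≈ 3.606 rad/s.
2ζωₙ = 4, so ζ = 4/(2·√13) ≈ 0.5547.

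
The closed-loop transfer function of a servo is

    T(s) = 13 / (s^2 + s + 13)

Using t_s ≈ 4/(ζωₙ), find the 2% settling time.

Comparing s^2 + s + 13 to s^2 + 2ζωₙs + ωₙ²: ωₙ = √13 ≈ 3.606 rad/s and ζ = 1/(2·√13) ≈ 0.1387.
ζωₙ = 1/2 = 0.5, so t_s ≈ 4/(ζωₙ) = 4/0.5 = 8 s.

t_s ≈ 8 s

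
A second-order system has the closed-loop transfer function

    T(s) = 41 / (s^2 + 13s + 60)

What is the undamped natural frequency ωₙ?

Compare the denominator to the standard form s^2 + 2ζωₙs + ωₙ².
ωₙ² = 60, so ωₙ = √60 ≈ 7.746 rad/s.

ωₙ ≈ 7.746 rad/s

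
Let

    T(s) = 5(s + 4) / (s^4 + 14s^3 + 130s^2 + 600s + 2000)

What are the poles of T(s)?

s = -2 ± 6j, -5 ± 5j

The poles are the roots of the denominator s^4 + 14s^3 + 130s^2 + 600s + 2000 = 0.
No real roots exist; factor into two real quadratics: (s^2 + 4s + 40)(s^2 + 10s + 50) = 0.
Each quadratic gives a conjugate pair via the quadratic formula.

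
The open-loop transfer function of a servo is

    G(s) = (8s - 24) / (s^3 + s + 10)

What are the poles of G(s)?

s = 1 ± 2j, -2

The poles are the roots of the denominator s^3 + s + 10 = 0.
Trying s = -2: the polynomial evaluates to 0, so (s + 2) is a factor.
Dividing out leaves s^2 - 2s + 5 = 0.
The quadratic formula then gives s = 1 ± 2j.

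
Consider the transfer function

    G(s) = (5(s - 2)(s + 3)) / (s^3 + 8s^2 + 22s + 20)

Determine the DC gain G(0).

Set s = 0: G(0) = (-30) / (20) = -3/2.

G(0) = -3/2 ≈ -1.500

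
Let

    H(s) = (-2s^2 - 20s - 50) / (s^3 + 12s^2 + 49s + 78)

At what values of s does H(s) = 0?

s = -5, -5

Set the numerator to zero: -2s^2 - 20s - 50 = 0, i.e. -2·(s^2 + 10s + 25) = 0.
Factoring: (s + 5)^2 = 0.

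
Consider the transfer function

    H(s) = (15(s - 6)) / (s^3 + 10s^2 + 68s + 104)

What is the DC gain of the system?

H(0) = -45/52 ≈ -0.8654

Set s = 0: H(0) = (-90) / (104) = -45/52.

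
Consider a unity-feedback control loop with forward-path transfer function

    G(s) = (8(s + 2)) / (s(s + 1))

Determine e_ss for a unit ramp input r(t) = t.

G(s) has one pole at the origin.
This is a Type 1 system. Kv = lim_{s→0} s·G(s) = 16/1.
e_ss = 1/Kv = 1/(16) = 1/16 ≈ 0.06250.

e_ss = 0.06250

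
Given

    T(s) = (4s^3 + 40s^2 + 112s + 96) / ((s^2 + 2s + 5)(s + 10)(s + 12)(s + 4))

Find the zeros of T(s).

Set the numerator to zero: 4s^3 + 40s^2 + 112s + 96 = 0, i.e. 4·(s^3 + 10s^2 + 28s + 24) = 0.
Factoring: (s + 2)^2(s + 6) = 0.

s = -2, -6, -2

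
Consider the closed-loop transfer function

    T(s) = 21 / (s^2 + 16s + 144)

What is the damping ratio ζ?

Compare the denominator to the standard form s^2 + 2ζωₙs + ωₙ².
ωₙ² = 144, so ωₙ = 12 rad/s.
2ζωₙ = 16, so ζ = 16/(2·12) ≈ 0.6667.
With ζ = 0.6667 the response is underdamped.

ζ ≈ 0.6667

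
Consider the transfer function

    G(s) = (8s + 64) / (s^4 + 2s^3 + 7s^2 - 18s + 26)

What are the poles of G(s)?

The poles are the roots of the denominator s^4 + 2s^3 + 7s^2 - 18s + 26 = 0.
No real roots exist; factor into two real quadratics: (s^2 - 2s + 2)(s^2 + 4s + 13) = 0.
Each quadratic gives a conjugate pair via the quadratic formula.

s = 1 ± j, -2 ± 3j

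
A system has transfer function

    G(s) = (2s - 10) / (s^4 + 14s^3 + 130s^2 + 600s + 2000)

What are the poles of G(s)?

s = -5 + 5j, -5 - 5j, -2 + 6j, -2 - 6j

The poles are the roots of the denominator s^4 + 14s^3 + 130s^2 + 600s + 2000 = 0.
No real roots exist; factor into two real quadratics: (s^2 + 10s + 50)(s^2 + 4s + 40) = 0.
Each quadratic gives a conjugate pair via the quadratic formula.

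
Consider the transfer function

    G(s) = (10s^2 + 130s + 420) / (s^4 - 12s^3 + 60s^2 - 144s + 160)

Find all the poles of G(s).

s = 2 + 2j, 2 - 2j, 4 + 2j, 4 - 2j

The poles are the roots of the denominator s^4 - 12s^3 + 60s^2 - 144s + 160 = 0.
No real roots exist; factor into two real quadratics: (s^2 - 4s + 8)(s^2 - 8s + 20) = 0.
Each quadratic gives a conjugate pair via the quadratic formula.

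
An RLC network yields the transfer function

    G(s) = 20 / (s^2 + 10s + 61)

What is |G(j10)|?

Substitute s = j10: numerator = 20, denominator = -39 + j100.
|G(j10)| = |20| / |-39 + j100| = 20 / 107.34 ≈ 0.1863.

|G(j10)| ≈ 0.1863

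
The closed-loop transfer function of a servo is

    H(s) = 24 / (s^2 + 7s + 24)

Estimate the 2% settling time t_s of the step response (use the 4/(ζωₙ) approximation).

Comparing s^2 + 7s + 24 to s^2 + 2ζωₙs + ωₙ²: ωₙ = √24 ≈ 4.899 rad/s and ζ = 7/(2·√24) ≈ 0.7144.
ζωₙ = 7/2 = 3.5, so t_s ≈ 4/(ζωₙ) = 4/3.5 ≈ 1.143 s.

t_s ≈ 1.143 s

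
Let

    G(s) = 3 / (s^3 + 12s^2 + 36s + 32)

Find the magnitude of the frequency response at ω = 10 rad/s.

|G(j10)| ≈ 0.002253

Substitute s = j10: numerator = 3, denominator = -1168 - j640.
|G(j10)| = |3| / |-1168 - j640| = 3 / 1331.8 ≈ 0.002253.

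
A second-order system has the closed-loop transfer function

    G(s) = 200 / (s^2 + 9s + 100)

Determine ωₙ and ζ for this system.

Compare the denominator to the standard form s^2 + 2ζωₙs + ωₙ².
ωₙ² = 100, so ωₙ = 10 rad/s.
2ζωₙ = 9, so ζ = 9/(2·10) = 0.45.
With ζ = 0.45 the response is underdamped.

ωₙ = 10 rad/s, ζ = 0.45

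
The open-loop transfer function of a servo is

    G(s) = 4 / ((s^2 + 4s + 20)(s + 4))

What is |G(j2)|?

Substitute s = j2: numerator = 4, denominator = 48 + j64.
|G(j2)| = |4| / |48 + j64| = 4 / 80 = 0.05000.

|G(j2)| = 0.05000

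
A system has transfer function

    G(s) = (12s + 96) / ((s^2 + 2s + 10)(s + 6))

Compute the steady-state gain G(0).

Set s = 0: G(0) = (96) / (60) = 8/5.

G(0) = 8/5 ≈ 1.600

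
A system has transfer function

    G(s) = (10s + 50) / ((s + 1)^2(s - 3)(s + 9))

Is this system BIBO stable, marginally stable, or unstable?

unstable

The poles can be read from the denominator factors: s = -1, 3, -9, -1.
Since the pole(s) at s = 3 lie in the right half-plane, the system is unstable.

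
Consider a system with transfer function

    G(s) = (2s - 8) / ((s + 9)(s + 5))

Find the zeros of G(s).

Set the numerator to zero: 2s - 8 = 0, i.e. 2·(s - 4) = 0.
So s = 4.

s = 4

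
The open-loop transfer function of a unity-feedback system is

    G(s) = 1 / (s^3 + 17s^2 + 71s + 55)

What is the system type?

The denominator has no factor of s at the origin — no free integrator — so this is a Type 0 system.

Type 0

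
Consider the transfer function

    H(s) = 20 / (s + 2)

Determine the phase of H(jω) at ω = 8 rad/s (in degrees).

At s = j8: numerator = 20, denominator = 2 + j8.
∠H = ∠num − ∠den = 0° − (75.964°) = -75.96°.

∠H(j8) ≈ -75.96°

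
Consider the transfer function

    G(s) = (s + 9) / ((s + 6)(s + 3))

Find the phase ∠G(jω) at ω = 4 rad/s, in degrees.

At s = j4: numerator = 9 + j4, denominator = 2 + j36.
∠G = ∠num − ∠den = 23.962° − (86.820°) = -62.86°.

∠G(j4) ≈ -62.86°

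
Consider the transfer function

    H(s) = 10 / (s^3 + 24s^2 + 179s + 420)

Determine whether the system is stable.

The denominator s^3 + 24s^2 + 179s + 420 factors as (s + 12)(s + 7)(s + 5), giving poles at s = -12, -7, -5.
Since all poles lie strictly in the left half-plane, the system is stable.

stable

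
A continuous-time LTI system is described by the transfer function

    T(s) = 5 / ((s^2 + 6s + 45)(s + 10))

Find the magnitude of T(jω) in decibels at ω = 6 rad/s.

|T(j6)|_dB ≈ -38.7 dB

Substitute s = j6: numerator = 5, denominator = -126 + j414.
|T(j6)| = |5| / |-126 + j414| = 5 / 432.75 ≈ 0.01155.
In decibels: 20·log₁₀(0.01155) ≈ -38.7 dB.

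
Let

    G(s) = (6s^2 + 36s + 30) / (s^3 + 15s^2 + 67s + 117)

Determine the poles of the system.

s = -3 ± 2j, -9

The poles are the roots of the denominator s^3 + 15s^2 + 67s + 117 = 0.
Trying s = -9: the polynomial evaluates to 0, so (s + 9) is a factor.
Dividing out leaves s^2 + 6s + 13 = 0.
The quadratic formula then gives s = -3 ± 2j.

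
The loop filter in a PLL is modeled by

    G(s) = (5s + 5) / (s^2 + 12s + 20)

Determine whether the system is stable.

stable

The denominator s^2 + 12s + 20 factors as (s + 2)(s + 10), giving poles at s = -2, -10.
Since all poles lie strictly in the left half-plane, the system is stable.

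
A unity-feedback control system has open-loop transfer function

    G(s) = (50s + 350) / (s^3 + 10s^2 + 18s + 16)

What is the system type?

The denominator has no factor of s at the origin — no free integrator — so this is a Type 0 system.

Type 0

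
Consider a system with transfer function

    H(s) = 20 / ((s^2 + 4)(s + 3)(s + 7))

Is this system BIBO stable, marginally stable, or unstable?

The poles can be read from the denominator factors: s = ±2j, -3, -7.
Since the simple pole(s) at s = ±2j lie on the jω-axis with none in the right half-plane, the system is marginally stable.

marginally stable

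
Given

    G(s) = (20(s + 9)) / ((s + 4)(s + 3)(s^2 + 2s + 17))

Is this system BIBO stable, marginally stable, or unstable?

stable

The poles can be read from the denominator factors: s = -4, -3, -1 ± 4j.
Since all poles lie strictly in the left half-plane, the system is stable.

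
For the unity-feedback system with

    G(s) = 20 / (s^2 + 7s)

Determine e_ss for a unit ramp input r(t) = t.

e_ss = 0.3500

G(s) has one pole at the origin.
This is a Type 1 system. Kv = lim_{s→0} s·G(s) = 20/7.
e_ss = 1/Kv = 1/(20/7) = 7/20 ≈ 0.3500.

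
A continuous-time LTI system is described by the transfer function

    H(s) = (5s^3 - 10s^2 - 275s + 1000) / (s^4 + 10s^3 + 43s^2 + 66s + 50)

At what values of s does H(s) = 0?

Set the numerator to zero: 5s^3 - 10s^2 - 275s + 1000 = 0, i.e. 5·(s^3 - 2s^2 - 55s + 200) = 0.
Factoring: (s - 5)^2(s + 8) = 0.

s = 5, 5, -8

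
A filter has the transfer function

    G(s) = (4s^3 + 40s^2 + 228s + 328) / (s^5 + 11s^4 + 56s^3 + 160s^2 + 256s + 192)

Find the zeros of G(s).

Set the numerator to zero: 4s^3 + 40s^2 + 228s + 328 = 0, i.e. 4·(s^3 + 10s^2 + 57s + 82) = 0.
Factoring: (s^2 + 8s + 41)(s + 2) = 0.

s = -4 + 5j, -4 - 5j, -2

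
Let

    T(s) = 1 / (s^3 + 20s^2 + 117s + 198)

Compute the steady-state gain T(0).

T(0) = 1/198 ≈ 0.005051

Set s = 0: T(0) = (1) / (198) = 1/198.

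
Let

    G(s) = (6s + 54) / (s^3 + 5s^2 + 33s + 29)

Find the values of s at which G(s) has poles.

s = -2 ± 5j, -1

The poles are the roots of the denominator s^3 + 5s^2 + 33s + 29 = 0.
Trying s = -1: the polynomial evaluates to 0, so (s + 1) is a factor.
Dividing out leaves s^2 + 4s + 29 = 0.
The quadratic formula then gives s = -2 ± 5j.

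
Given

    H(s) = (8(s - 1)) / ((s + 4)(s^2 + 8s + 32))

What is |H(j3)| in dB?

Substitute s = j3: numerator = -8 + j24, denominator = 20 + j165.
|H(j3)| = |-8 + j24| / |20 + j165| = 25.298 / 166.21 ≈ 0.1522.
In decibels: 20·log₁₀(0.1522) ≈ -16.4 dB.

|H(j3)|_dB ≈ -16.4 dB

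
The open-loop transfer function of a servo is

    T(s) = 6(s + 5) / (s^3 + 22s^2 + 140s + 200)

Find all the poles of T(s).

The poles are the roots of the denominator s^3 + 22s^2 + 140s + 200 = 0.
Trying s = -10: the polynomial evaluates to 0, so (s + 10) is a factor.
Dividing out leaves s^2 + 12s + 20 = 0.
Factoring the quadratic: (s + 10)(s + 2) = 0.

s = -10, -10, -2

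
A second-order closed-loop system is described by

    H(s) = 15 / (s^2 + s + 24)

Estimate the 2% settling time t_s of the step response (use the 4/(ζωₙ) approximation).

t_s ≈ 8 s

Comparing s^2 + s + 24 to s^2 + 2ζωₙs + ωₙ²: ωₙ = √24 ≈ 4.899 rad/s and ζ = 1/(2·√24) ≈ 0.1021.
ζωₙ = 1/2 = 0.5, so t_s ≈ 4/(ζωₙ) = 4/0.5 = 8 s.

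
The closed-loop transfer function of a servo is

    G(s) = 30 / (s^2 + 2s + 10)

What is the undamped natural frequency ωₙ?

ωₙ ≈ 3.162 rad/s

Compare the denominator to the standard form s^2 + 2ζωₙs + ωₙ².
ωₙ² = 10, so ωₙ = √10 ≈ 3.162 rad/s.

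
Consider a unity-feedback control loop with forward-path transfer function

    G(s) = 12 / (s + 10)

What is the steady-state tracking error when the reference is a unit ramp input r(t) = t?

G(s) has no poles at the origin.
This is a Type 0 system; Kv = lim_{s→0} s·G(s) = 0, so the steady-state error for a ramp input is infinite.

e_ss = ∞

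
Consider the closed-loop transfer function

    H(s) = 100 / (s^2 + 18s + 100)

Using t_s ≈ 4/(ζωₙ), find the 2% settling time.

t_s ≈ 0.4444 s

Comparing s^2 + 18s + 100 to s^2 + 2ζωₙs + ωₙ²: ωₙ = 10 rad/s and ζ = 18/(2·10) = 0.9.
ζωₙ = 18/2 = 9, so t_s ≈ 4/(ζωₙ) = 4/9 ≈ 0.4444 s.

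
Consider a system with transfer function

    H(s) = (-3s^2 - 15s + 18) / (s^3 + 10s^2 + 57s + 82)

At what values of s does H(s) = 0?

Set the numerator to zero: -3s^2 - 15s + 18 = 0, i.e. -3·(s^2 + 5s - 6) = 0.
Factoring: (s + 6)(s - 1) = 0.

s = -6, 1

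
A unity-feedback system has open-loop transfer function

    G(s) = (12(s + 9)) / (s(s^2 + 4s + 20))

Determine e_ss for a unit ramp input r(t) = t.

e_ss = 0.1852

G(s) has one pole at the origin.
This is a Type 1 system. Kv = lim_{s→0} s·G(s) = 108/20 = 27/5.
e_ss = 1/Kv = 1/(27/5) = 5/27 ≈ 0.1852.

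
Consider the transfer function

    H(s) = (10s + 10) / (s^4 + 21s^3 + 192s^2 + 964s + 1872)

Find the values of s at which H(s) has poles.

The poles are the roots of the denominator s^4 + 21s^3 + 192s^2 + 964s + 1872 = 0.
Trying s = -9: the polynomial evaluates to 0, so (s + 9) is a factor.
Dividing out leaves s^3 + 12s^2 + 84s + 208 = 0.
This factors further as (s^2 + 8s + 52)(s + 4) = 0.

s = -4 + 6j, -4 - 6j, -9, -4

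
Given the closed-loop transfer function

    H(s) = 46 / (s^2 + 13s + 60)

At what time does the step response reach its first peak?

t_p ≈ 0.7457 s

Comparing s^2 + 13s + 60 to s^2 + 2ζωₙs + ωₙ²: ωₙ = √60 ≈ 7.746 rad/s and ζ = 13/(2·√60) ≈ 0.8391.
ζωₙ = 13/2 = 6.5, so ω_d = ωₙ√(1−ζ²) = √(ωₙ² − (ζωₙ)²) = √(60 − 6.5²) = √17.75 ≈ 4.213 rad/s.
t_p = π/ω_d = π/4.213 ≈ 0.7457 s.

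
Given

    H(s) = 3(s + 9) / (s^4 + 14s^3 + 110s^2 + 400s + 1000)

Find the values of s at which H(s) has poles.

s = -2 + 4j, -2 - 4j, -5 + 5j, -5 - 5j

The poles are the roots of the denominator s^4 + 14s^3 + 110s^2 + 400s + 1000 = 0.
No real roots exist; factor into two real quadratics: (s^2 + 4s + 20)(s^2 + 10s + 50) = 0.
Each quadratic gives a conjugate pair via the quadratic formula.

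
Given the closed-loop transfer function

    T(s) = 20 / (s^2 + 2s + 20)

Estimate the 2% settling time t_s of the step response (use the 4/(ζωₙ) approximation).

t_s ≈ 4 s

Comparing s^2 + 2s + 20 to s^2 + 2ζωₙs + ωₙ²: ωₙ = √20 ≈ 4.472 rad/s and ζ = 2/(2·√20) ≈ 0.2236.
ζωₙ = 2/2 = 1, so t_s ≈ 4/(ζωₙ) = 4/1 = 4 s.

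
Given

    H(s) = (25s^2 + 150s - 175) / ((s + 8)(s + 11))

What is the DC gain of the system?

H(0) = -175/88 ≈ -1.989

Set s = 0: H(0) = (-175) / (88) = -175/88.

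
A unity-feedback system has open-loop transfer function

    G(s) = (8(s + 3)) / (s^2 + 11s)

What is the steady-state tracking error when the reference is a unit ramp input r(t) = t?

e_ss = 0.4583

G(s) has one pole at the origin.
This is a Type 1 system. Kv = lim_{s→0} s·G(s) = 24/11.
e_ss = 1/Kv = 1/(24/11) = 11/24 ≈ 0.4583.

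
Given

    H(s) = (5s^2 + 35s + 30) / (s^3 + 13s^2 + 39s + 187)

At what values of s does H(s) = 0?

Set the numerator to zero: 5s^2 + 35s + 30 = 0, i.e. 5·(s^2 + 7s + 6) = 0.
Factoring: (s + 6)(s + 1) = 0.

s = -6, -1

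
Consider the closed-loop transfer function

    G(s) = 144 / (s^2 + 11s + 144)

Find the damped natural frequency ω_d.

Comparing s^2 + 11s + 144 to s^2 + 2ζωₙs + ωₙ²: ωₙ = 12 rad/s and ζ = 11/(2·12) ≈ 0.4583.
ζωₙ = 11/2 = 5.5, so ω_d = ωₙ√(1−ζ²) = √(ωₙ² − (ζωₙ)²) = √(144 − 5.5²) = √113.75 ≈ 10.67 rad/s.

ω_d ≈ 10.67 rad/s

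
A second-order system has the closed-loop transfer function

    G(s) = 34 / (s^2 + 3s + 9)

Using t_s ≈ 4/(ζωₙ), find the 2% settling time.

Comparing s^2 + 3s + 9 to s^2 + 2ζωₙs + ωₙ²: ωₙ = 3 rad/s and ζ = 3/(2·3) = 0.5.
ζωₙ = 3/2 = 1.5, so t_s ≈ 4/(ζωₙ) = 4/1.5 ≈ 2.667 s.

t_s ≈ 2.667 s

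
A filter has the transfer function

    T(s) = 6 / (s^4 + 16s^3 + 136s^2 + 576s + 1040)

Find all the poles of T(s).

The poles are the roots of the denominator s^4 + 16s^3 + 136s^2 + 576s + 1040 = 0.
No real roots exist; factor into two real quadratics: (s^2 + 8s + 20)(s^2 + 8s + 52) = 0.
Each quadratic gives a conjugate pair via the quadratic formula.

s = -4 + 2j, -4 - 2j, -4 + 6j, -4 - 6j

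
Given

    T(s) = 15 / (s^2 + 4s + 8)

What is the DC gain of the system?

T(0) = 15/8 ≈ 1.875

Set s = 0: T(0) = (15) / (8) = 15/8.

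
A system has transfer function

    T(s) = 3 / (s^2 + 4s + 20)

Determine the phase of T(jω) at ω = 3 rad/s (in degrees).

∠T(j3) ≈ -47.49°

At s = j3: numerator = 3, denominator = 11 + j12.
∠T = ∠num − ∠den = 0° − (47.490°) = -47.49°.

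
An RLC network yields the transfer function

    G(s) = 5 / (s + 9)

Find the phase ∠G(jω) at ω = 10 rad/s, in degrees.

∠G(j10) ≈ -48.01°

At s = j10: numerator = 5, denominator = 9 + j10.
∠G = ∠num − ∠den = 0° − (48.013°) = -48.01°.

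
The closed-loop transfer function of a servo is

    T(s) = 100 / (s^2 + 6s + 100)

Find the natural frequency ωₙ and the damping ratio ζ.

Compare the denominator to the standard form s^2 + 2ζωₙs + ωₙ².
ωₙ² = 100, so ωₙ = 10 rad/s.
2ζωₙ = 6, so ζ = 6/(2·10) = 0.3.

ωₙ = 10 rad/s, ζ = 0.3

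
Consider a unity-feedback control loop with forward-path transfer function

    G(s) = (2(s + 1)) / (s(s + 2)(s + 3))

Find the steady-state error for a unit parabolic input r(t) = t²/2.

G(s) has one pole at the origin.
This is a Type 1 system; Ka = lim_{s→0} s^2·G(s) = 0, so the steady-state error for a parabola input is infinite.

e_ss = ∞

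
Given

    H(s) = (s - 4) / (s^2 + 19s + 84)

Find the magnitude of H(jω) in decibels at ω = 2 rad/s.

|H(j2)|_dB ≈ -25.9 dB

Substitute s = j2: numerator = -4 + j2, denominator = 80 + j38.
|H(j2)| = |-4 + j2| / |80 + j38| = 4.4721 / 88.566 ≈ 0.05049.
In decibels: 20·log₁₀(0.05049) ≈ -25.9 dB.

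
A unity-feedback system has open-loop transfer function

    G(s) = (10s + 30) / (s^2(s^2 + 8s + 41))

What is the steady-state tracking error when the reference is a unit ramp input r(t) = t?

e_ss = 0

G(s) has 2 poles at the origin.
This is a Type 2 system; for a ramp input the steady-state error is zero.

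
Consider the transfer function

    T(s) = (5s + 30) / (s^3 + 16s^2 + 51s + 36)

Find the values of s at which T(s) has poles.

The poles are the roots of the denominator s^3 + 16s^2 + 51s + 36 = 0.
Trying s = -1: the polynomial evaluates to 0, so (s + 1) is a factor.
Dividing out leaves s^2 + 15s + 36 = 0.
Factoring the quadratic: (s + 12)(s + 3) = 0.

s = -1, -12, -3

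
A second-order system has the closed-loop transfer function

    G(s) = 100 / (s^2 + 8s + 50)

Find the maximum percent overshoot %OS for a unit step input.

%OS ≈ 11.6%

Comparing s^2 + 8s + 50 to s^2 + 2ζωₙs + ωₙ²: ωₙ = √50 ≈ 7.071 rad/s and ζ = 8/(2·√50) ≈ 0.5657.
%OS = 100·exp(−πζ/√(1−ζ²)) = 100·exp(−π·0.5657/√(1−0.5657²)) ≈ 11.6%.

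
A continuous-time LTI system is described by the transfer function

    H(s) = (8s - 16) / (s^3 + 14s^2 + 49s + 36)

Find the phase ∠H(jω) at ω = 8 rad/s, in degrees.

At s = j8: numerator = -16 + j64, denominator = -860 - j120.
∠H = ∠num − ∠den = 104.04° − (-172.06°) = 276.1°, which wraps to -83.91°.

∠H(j8) ≈ -83.91°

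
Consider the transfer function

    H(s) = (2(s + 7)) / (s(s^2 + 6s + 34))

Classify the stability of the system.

The poles can be read from the denominator factors: s = 0, -3 ± 5j.
Since the simple pole(s) at s = 0 lie on the jω-axis with none in the right half-plane, the system is marginally stable.

marginally stable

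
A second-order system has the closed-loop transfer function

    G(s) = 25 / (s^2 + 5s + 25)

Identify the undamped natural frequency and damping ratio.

Compare the denominator to the standard form s^2 + 2ζωₙs + ωₙ².
ωₙ² = 25, so ωₙ = 5 rad/s.
2ζωₙ = 5, so ζ = 5/(2·5) = 0.5.

ωₙ = 5 rad/s, ζ = 0.5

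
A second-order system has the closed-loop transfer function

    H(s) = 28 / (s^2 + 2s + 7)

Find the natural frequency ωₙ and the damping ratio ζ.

ωₙ ≈ 2.646 rad/s, ζ ≈ 0.3780

Compare the denominator to the standard form s^2 + 2ζωₙs + ωₙ².
ωₙ² = 7, so ωₙ = √7 ≈ 2.646 rad/s.
2ζωₙ = 2, so ζ = 2/(2·√7) ≈ 0.3780.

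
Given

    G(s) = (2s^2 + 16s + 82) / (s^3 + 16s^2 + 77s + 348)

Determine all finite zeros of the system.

Set the numerator to zero: 2s^2 + 16s + 82 = 0, i.e. 2·(s^2 + 8s + 41) = 0.
Factoring: (s^2 + 8s + 41) = 0.

s = -4 ± 5j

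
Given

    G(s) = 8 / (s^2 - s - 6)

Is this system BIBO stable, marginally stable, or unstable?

unstable

The denominator s^2 - s - 6 factors as (s - 3)(s + 2), giving poles at s = 3, -2.
Since the pole(s) at s = 3 lie in the right half-plane, the system is unstable.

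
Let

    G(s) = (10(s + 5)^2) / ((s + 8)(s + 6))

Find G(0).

At s = 0 each factor (s + a) contributes a and each (s^2 + bs + c) contributes c.
G(0) = 10·(5) · (5) / ((8) · (6)) = 250/48 = 125/24.

G(0) = 125/24 ≈ 5.208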